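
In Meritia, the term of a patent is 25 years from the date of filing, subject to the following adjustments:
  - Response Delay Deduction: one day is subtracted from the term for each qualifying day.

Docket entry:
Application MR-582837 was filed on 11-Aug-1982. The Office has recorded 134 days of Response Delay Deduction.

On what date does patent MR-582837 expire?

Base term: filing date + 25 years → 11 August 2007.
Response Delay Deduction: −134 days → 30 March 2007.

March 30, 2007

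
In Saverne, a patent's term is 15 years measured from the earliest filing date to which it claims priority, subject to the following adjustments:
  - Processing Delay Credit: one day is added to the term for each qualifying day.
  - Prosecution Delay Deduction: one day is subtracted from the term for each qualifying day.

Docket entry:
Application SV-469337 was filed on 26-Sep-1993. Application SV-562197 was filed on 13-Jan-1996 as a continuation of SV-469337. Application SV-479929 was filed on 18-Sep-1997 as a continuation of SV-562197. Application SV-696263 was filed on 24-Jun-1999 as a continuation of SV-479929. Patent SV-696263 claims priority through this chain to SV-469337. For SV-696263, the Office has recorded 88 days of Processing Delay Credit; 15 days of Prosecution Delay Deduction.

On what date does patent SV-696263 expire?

Earliest priority filing: 26 September 1993.
Base term: 26 September 1993 + 15 years → 26 September 2008.
Processing Delay Credit: +88 days → 23 December 2008.
Prosecution Delay Deduction: −15 days → 8 December 2008.

December 8, 2008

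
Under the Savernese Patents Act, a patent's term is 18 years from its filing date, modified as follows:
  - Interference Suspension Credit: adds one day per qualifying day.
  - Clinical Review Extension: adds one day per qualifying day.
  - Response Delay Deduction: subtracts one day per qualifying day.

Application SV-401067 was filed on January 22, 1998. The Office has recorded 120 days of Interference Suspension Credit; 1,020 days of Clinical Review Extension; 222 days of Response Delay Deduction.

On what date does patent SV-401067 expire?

Base term: filing date + 18 years → 22 January 2016.
Interference Suspension Credit: +120 days → 21 May 2016.
Clinical Review Extension: +1020 days → 7 March 2019.
Response Delay Deduction: −222 days → 28 July 2018.

2018-07-28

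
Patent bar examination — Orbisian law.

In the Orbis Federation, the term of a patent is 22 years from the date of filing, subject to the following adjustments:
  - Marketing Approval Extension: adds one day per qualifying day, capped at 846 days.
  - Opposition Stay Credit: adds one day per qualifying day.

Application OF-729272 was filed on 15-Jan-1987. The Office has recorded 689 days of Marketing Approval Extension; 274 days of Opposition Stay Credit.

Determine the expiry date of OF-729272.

September 5, 2011

Base term: filing date + 22 years → 15 January 2009.
Marketing Approval Extension: 689 days (within the 846-day cap) → +689 days → 5 December 2010.
Opposition Stay Credit: +274 days → 5 September 2011.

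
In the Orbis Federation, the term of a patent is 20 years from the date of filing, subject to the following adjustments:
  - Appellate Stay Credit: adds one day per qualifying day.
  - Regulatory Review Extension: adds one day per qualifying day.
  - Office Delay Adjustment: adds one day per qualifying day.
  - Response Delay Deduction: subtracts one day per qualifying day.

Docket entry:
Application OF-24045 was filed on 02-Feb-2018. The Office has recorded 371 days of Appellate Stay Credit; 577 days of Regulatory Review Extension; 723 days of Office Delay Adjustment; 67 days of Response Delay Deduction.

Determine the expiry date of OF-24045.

2042-06-25

Base term: filing date + 20 years → 2 February 2038.
Appellate Stay Credit: +371 days → 8 February 2039.
Regulatory Review Extension: +577 days → 7 September 2040.
Office Delay Adjustment: +723 days → 31 August 2042.
Response Delay Deduction: −67 days → 25 June 2042.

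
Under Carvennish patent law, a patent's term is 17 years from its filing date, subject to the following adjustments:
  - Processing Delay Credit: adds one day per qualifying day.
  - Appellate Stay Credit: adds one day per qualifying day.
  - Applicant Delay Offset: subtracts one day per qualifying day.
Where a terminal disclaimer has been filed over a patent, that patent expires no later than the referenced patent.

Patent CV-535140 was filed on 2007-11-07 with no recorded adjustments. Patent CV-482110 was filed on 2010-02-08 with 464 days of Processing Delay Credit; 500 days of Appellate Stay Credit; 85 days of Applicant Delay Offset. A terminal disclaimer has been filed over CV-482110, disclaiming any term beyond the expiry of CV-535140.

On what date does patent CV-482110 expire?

Natural term of CV-482110:
  Base: filing + 17 years → 8 February 2027.
  Processing Delay Credit: +464 days → 17 May 2028.
  Appellate Stay Credit: +500 days → 29 September 2029.
  Applicant Delay Offset: −85 days → 6 July 2029.
Expiry of referenced patent CV-535140:
  Base: filing + 17 years → 7 November 2024.
Terminal disclaimer: CV-482110 expires on the earlier of 6 July 2029 and 7 November 2024.

2024-11-07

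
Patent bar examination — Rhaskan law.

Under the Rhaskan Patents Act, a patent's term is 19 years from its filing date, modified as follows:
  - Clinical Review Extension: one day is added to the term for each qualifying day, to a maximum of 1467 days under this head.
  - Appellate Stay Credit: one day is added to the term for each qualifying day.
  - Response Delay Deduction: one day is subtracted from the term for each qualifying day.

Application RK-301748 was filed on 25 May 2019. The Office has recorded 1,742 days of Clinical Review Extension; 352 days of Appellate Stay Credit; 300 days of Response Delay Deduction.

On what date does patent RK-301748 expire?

Base term: filing date + 19 years → 25 May 2038.
Clinical Review Extension: 1742 days claimed exceeds the 1467-day cap, so +1467 days → 31 May 2042.
Appellate Stay Credit: +352 days → 18 May 2043.
Response Delay Deduction: −300 days → 22 July 2042.

July 22, 2042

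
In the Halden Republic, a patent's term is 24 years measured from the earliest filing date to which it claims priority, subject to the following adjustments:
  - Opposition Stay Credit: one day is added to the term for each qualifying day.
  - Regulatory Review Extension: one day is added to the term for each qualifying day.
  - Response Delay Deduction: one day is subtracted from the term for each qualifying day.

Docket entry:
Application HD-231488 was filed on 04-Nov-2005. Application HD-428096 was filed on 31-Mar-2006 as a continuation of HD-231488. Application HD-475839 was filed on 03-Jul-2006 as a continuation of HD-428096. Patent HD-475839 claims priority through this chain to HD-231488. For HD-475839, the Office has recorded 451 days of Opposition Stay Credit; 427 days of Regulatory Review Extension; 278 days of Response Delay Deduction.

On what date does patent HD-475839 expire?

2031-06-27

Earliest priority filing: 4 November 2005.
Base term: 4 November 2005 + 24 years → 4 November 2029.
Opposition Stay Credit: +451 days → 29 January 2031.
Regulatory Review Extension: +427 days → 31 March 2032.
Response Delay Deduction: −278 days → 27 June 2031.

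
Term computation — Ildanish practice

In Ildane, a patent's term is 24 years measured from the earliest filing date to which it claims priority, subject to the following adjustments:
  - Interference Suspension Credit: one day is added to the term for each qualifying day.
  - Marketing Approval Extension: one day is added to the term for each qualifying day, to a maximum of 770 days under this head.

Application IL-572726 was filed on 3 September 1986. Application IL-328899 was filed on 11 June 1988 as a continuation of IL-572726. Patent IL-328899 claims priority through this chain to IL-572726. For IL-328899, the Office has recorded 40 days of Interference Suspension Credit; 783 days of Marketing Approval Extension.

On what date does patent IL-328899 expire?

Earliest priority filing: 3 September 1986.
Base term: 3 September 1986 + 24 years → 3 September 2010.
Interference Suspension Credit: +40 days → 13 October 2010.
Marketing Approval Extension: 783 days claimed exceeds the 770-day cap, so +770 days → 21 November 2012.

November 21, 2012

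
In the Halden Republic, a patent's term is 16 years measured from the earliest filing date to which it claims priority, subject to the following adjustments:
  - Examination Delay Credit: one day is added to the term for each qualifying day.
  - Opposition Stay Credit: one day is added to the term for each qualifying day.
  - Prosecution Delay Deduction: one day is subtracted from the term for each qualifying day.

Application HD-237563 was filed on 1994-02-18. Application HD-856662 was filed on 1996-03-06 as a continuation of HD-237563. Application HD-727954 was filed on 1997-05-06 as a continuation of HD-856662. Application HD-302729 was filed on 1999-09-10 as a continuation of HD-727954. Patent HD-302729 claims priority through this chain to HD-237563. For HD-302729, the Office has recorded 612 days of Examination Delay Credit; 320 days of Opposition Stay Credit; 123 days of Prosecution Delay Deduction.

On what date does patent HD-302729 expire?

Earliest priority filing: 18 February 1994.
Base term: 18 February 1994 + 16 years → 18 February 2010.
Examination Delay Credit: +612 days → 23 October 2011.
Opposition Stay Credit: +320 days → 7 September 2012.
Prosecution Delay Deduction: −123 days → 7 May 2012.

2012-05-07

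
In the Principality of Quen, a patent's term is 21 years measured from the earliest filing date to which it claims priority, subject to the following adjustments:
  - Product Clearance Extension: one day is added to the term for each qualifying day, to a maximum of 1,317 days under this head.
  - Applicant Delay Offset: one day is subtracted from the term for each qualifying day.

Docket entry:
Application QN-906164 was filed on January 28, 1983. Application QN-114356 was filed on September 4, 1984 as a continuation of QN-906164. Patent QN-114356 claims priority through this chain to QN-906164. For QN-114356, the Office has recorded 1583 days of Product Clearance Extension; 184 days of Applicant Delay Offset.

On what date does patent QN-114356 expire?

Earliest priority filing: 28 January 1983.
Base term: 28 January 1983 + 21 years → 28 January 2004.
Product Clearance Extension: 1583 days claimed exceeds the 1317-day cap, so +1317 days → 6 September 2007.
Applicant Delay Offset: −184 days → 6 March 2007.

2007-03-06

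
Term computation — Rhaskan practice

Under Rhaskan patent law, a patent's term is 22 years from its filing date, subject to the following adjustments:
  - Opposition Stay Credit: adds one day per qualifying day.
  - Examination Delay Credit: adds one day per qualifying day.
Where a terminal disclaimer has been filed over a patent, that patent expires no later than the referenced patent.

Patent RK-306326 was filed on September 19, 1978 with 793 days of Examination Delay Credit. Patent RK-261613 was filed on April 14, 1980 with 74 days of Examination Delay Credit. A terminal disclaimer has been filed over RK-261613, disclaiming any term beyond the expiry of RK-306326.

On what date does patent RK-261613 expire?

Natural term of RK-261613:
  Base: filing + 22 years → 14 April 2002.
  Examination Delay Credit: +74 days → 27 June 2002.
Expiry of referenced patent RK-306326:
  Base: filing + 22 years → 19 September 2000.
  Examination Delay Credit: +793 days → 21 November 2002.
Terminal disclaimer: RK-261613 expires on the earlier of 27 June 2002 and 21 November 2002.

2002-06-27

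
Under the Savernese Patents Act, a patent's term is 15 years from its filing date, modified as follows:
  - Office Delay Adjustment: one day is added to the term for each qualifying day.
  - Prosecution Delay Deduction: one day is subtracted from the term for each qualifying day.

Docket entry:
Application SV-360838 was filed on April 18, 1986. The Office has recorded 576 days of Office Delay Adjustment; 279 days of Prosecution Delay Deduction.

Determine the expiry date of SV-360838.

2002-02-09

Base term: filing date + 15 years → 18 April 2001.
Office Delay Adjustment: +576 days → 15 November 2002.
Prosecution Delay Deduction: −279 days → 9 February 2002.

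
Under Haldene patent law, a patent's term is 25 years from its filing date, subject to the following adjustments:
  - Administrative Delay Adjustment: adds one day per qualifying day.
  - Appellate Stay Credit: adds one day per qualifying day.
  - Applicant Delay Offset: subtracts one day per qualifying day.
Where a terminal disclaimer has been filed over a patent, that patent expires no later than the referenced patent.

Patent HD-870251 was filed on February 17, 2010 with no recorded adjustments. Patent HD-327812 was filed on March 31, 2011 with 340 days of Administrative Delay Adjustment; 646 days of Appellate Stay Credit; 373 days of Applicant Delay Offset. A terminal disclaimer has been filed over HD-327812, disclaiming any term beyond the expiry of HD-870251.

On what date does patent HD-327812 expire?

Natural term of HD-327812:
  Base: filing + 25 years → 31 March 2036.
  Administrative Delay Adjustment: +340 days → 6 March 2037.
  Appellate Stay Credit: +646 days → 12 December 2038.
  Applicant Delay Offset: −373 days → 4 December 2037.
Expiry of referenced patent HD-870251:
  Base: filing + 25 years → 17 February 2035.
Terminal disclaimer: HD-327812 expires on the earlier of 4 December 2037 and 17 February 2035.

February 17, 2035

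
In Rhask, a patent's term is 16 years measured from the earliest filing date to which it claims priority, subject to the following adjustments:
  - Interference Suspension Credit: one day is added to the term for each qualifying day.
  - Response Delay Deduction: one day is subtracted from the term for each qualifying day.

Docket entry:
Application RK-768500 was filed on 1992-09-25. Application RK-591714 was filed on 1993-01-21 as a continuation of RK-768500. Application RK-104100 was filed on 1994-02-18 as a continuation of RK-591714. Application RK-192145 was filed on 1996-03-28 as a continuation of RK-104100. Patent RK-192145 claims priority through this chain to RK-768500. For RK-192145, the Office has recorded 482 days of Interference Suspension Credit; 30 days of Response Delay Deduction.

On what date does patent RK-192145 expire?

2009-12-21

Earliest priority filing: 25 September 1992.
Base term: 25 September 1992 + 16 years → 25 September 2008.
Interference Suspension Credit: +482 days → 20 January 2010.
Response Delay Deduction: −30 days → 21 December 2009.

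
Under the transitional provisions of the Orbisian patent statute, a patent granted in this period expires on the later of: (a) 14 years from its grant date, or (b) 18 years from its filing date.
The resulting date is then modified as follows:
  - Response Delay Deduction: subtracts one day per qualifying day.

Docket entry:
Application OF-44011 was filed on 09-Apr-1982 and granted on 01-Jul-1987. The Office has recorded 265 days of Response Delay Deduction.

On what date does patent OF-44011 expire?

(a) grant + 14 years → 1 July 2001.
(b) filing + 18 years → 9 April 2000.
Later of the two: 1 July 2001.
Response Delay Deduction: −265 days → 9 October 2000.

October 9, 2000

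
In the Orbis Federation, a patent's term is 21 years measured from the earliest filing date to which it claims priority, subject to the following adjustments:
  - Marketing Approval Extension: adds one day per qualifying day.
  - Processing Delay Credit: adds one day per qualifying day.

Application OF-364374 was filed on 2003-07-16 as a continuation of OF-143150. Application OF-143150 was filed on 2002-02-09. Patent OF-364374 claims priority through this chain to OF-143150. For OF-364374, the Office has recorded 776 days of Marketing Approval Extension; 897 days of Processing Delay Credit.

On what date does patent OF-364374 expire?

September 9, 2027

Earliest priority filing: 9 February 2002.
Base term: 9 February 2002 + 21 years → 9 February 2023.
Marketing Approval Extension: +776 days → 26 March 2025.
Processing Delay Credit: +897 days → 9 September 2027.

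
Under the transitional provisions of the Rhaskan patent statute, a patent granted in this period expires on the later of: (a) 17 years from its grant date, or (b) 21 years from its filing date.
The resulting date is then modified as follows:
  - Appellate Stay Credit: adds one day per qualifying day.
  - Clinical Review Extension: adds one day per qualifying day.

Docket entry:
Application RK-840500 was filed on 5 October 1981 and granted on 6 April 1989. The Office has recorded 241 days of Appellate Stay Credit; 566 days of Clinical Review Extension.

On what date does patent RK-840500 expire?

(a) grant + 17 years → 6 April 2006.
(b) filing + 21 years → 5 October 2002.
Later of the two: 6 April 2006.
Appellate Stay Credit: +241 days → 3 December 2006.
Clinical Review Extension: +566 days → 21 June 2008.

June 21, 2008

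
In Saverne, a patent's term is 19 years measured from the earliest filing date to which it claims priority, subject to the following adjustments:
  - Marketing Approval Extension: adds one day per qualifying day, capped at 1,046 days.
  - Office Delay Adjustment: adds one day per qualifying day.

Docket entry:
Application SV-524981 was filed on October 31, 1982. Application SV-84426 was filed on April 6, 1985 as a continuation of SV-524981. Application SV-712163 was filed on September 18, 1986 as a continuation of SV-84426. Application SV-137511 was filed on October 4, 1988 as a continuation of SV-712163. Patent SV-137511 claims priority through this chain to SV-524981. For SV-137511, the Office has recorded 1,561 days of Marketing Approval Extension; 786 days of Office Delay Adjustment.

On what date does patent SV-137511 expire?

Earliest priority filing: 31 October 1982.
Base term: 31 October 1982 + 19 years → 31 October 2001.
Marketing Approval Extension: 1561 days claimed exceeds the 1046-day cap, so +1046 days → 11 September 2004.
Office Delay Adjustment: +786 days → 6 November 2006.

2006-11-06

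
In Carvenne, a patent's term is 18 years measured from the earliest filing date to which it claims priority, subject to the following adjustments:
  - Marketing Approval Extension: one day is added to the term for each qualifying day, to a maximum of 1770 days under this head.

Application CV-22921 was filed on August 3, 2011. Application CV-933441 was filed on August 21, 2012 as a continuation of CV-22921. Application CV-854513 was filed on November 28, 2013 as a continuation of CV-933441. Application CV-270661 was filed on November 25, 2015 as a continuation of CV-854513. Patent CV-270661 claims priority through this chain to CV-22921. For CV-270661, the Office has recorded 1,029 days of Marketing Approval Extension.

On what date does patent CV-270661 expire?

2032-05-28

Earliest priority filing: 3 August 2011.
Base term: 3 August 2011 + 18 years → 3 August 2029.
Marketing Approval Extension: 1029 days (within the 1770-day cap) → +1029 days → 28 May 2032.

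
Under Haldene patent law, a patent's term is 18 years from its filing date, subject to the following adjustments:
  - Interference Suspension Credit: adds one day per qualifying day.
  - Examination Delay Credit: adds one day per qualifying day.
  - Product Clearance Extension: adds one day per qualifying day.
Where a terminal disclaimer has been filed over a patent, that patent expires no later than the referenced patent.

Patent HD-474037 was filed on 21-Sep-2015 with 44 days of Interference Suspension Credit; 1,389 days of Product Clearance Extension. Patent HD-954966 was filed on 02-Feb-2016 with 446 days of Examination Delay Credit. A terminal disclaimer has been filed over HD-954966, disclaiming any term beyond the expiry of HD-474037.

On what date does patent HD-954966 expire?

2035-04-24

Natural term of HD-954966:
  Base: filing + 18 years → 2 February 2034.
  Examination Delay Credit: +446 days → 24 April 2035.
Expiry of referenced patent HD-474037:
  Base: filing + 18 years → 21 September 2033.
  Interference Suspension Credit: +44 days → 4 November 2033.
  Product Clearance Extension: +1389 days → 24 August 2037.
Terminal disclaimer: HD-954966 expires on the earlier of 24 April 2035 and 24 August 2037.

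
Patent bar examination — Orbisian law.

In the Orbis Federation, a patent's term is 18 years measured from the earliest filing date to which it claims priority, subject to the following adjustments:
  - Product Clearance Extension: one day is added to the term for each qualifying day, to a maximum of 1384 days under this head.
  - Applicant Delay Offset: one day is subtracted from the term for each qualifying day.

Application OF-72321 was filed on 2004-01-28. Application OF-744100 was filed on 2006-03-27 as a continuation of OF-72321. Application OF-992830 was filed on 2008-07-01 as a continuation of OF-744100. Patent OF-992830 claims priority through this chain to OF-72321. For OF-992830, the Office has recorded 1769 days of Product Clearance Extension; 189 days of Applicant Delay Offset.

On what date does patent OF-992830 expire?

May 7, 2025

Earliest priority filing: 28 January 2004.
Base term: 28 January 2004 + 18 years → 28 January 2022.
Product Clearance Extension: 1769 days claimed exceeds the 1384-day cap, so +1384 days → 12 November 2025.
Applicant Delay Offset: −189 days → 7 May 2025.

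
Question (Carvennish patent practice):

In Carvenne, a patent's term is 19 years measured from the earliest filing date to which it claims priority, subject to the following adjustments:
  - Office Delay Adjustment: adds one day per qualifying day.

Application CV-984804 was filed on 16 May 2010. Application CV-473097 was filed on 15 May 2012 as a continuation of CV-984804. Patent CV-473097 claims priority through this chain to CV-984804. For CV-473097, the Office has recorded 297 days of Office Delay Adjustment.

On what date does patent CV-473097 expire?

Earliest priority filing: 16 May 2010.
Base term: 16 May 2010 + 19 years → 16 May 2029.
Office Delay Adjustment: +297 days → 9 March 2030.

2030-03-09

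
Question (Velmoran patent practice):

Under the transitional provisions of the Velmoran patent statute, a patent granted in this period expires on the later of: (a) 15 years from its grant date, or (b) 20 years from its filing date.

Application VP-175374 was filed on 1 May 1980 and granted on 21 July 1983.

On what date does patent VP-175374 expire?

May 1, 2000

(a) grant + 15 years → 21 July 1998.
(b) filing + 20 years → 1 May 2000.
Later of the two: 1 May 2000.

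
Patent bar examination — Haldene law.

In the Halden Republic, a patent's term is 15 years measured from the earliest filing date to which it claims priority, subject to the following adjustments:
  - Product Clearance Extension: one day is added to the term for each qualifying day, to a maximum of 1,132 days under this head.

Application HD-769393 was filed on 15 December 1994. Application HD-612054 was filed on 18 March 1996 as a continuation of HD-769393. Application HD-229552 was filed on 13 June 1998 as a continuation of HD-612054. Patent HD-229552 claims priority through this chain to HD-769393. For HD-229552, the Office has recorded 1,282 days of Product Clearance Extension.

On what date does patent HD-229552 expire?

Earliest priority filing: 15 December 1994.
Base term: 15 December 1994 + 15 years → 15 December 2009.
Product Clearance Extension: 1282 days claimed exceeds the 1132-day cap, so +1132 days → 20 January 2013.

2013-01-20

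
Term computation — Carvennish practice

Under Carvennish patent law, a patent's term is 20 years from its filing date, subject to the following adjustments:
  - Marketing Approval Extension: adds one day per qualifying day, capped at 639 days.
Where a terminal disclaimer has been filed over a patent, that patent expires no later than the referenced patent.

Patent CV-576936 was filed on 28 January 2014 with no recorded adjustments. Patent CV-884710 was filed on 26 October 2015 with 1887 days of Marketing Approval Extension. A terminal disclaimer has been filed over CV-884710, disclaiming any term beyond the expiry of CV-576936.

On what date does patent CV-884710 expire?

Natural term of CV-884710:
  Base: filing + 20 years → 26 October 2035.
  Marketing Approval Extension: 1887 days claimed exceeds the 639-day cap, so +639 days → 26 July 2037.
Expiry of referenced patent CV-576936:
  Base: filing + 20 years → 28 January 2034.
Terminal disclaimer: CV-884710 expires on the earlier of 26 July 2037 and 28 January 2034.

January 28, 2034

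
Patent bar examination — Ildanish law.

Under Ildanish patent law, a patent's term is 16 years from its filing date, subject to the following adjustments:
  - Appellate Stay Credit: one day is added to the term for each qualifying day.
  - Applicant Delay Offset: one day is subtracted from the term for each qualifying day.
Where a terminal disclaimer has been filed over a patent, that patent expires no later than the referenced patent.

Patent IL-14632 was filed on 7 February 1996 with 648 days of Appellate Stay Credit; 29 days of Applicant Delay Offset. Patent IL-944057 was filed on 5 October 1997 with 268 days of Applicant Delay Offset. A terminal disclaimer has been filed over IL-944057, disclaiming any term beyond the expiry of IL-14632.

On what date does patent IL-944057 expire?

Natural term of IL-944057:
  Base: filing + 16 years → 5 October 2013.
  Applicant Delay Offset: −268 days → 10 January 2013.
Expiry of referenced patent IL-14632:
  Base: filing + 16 years → 7 February 2012.
  Appellate Stay Credit: +648 days → 16 November 2013.
  Applicant Delay Offset: −29 days → 18 October 2013.
Terminal disclaimer: IL-944057 expires on the earlier of 10 January 2013 and 18 October 2013.

January 10, 2013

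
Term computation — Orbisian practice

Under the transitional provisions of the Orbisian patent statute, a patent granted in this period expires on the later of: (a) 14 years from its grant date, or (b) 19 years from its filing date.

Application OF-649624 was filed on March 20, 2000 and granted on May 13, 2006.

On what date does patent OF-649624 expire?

2020-05-13

(a) grant + 14 years → 13 May 2020.
(b) filing + 19 years → 20 March 2019.
Later of the two: 13 May 2020.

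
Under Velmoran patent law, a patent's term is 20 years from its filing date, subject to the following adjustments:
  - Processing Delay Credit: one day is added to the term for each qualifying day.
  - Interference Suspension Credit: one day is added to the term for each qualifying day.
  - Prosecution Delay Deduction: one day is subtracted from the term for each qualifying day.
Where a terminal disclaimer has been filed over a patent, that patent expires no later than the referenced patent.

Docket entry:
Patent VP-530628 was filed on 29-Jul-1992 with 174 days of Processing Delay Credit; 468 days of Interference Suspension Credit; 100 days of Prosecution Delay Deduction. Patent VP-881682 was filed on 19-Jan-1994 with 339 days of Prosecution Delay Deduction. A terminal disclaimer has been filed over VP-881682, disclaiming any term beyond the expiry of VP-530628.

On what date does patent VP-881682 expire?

Natural term of VP-881682:
  Base: filing + 20 years → 19 January 2014.
  Prosecution Delay Deduction: −339 days → 14 February 2013.
Expiry of referenced patent VP-530628:
  Base: filing + 20 years → 29 July 2012.
  Processing Delay Credit: +174 days → 19 January 2013.
  Interference Suspension Credit: +468 days → 2 May 2014.
  Prosecution Delay Deduction: −100 days → 22 January 2014.
Terminal disclaimer: VP-881682 expires on the earlier of 14 February 2013 and 22 January 2014.

February 14, 2013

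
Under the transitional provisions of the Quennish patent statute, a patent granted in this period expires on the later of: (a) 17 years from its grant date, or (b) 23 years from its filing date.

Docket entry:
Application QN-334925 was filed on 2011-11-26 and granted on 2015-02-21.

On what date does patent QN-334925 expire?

2034-11-26

(a) grant + 17 years → 21 February 2032.
(b) filing + 23 years → 26 November 2034.
Later of the two: 26 November 2034.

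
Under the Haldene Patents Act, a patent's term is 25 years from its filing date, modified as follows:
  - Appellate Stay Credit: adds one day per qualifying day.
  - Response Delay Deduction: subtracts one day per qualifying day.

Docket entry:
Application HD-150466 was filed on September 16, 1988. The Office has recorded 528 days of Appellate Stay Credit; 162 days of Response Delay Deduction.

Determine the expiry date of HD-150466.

Base term: filing date + 25 years → 16 September 2013.
Appellate Stay Credit: +528 days → 26 February 2015.
Response Delay Deduction: −162 days → 17 September 2014.

2014-09-17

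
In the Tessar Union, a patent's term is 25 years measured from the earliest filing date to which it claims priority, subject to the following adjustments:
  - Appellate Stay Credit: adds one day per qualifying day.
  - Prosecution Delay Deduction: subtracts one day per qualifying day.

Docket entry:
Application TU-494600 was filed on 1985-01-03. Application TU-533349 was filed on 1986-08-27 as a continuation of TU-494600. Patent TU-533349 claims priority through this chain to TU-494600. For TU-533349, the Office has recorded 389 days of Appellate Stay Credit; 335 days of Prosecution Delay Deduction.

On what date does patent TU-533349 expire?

2010-02-26

Earliest priority filing: 3 January 1985.
Base term: 3 January 1985 + 25 years → 3 January 2010.
Appellate Stay Credit: +389 days → 27 January 2011.
Prosecution Delay Deduction: −335 days → 26 February 2010.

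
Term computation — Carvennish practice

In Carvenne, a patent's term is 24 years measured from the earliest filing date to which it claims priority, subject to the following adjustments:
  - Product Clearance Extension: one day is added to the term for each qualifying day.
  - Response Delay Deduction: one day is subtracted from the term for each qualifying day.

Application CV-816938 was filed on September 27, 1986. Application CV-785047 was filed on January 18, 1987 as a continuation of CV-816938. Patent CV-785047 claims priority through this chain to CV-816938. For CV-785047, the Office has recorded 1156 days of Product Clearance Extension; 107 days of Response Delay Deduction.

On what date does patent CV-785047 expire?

August 11, 2013

Earliest priority filing: 27 September 1986.
Base term: 27 September 1986 + 24 years → 27 September 2010.
Product Clearance Extension: +1156 days → 26 November 2013.
Response Delay Deduction: −107 days → 11 August 2013.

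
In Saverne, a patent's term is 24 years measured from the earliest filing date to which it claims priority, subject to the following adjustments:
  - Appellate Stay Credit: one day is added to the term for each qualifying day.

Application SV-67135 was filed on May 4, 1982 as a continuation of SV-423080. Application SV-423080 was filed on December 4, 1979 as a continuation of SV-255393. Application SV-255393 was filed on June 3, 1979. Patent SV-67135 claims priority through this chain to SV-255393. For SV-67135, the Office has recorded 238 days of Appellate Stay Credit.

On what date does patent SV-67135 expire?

Earliest priority filing: 3 June 1979.
Base term: 3 June 1979 + 24 years → 3 June 2003.
Appellate Stay Credit: +238 days → 27 January 2004.

2004-01-27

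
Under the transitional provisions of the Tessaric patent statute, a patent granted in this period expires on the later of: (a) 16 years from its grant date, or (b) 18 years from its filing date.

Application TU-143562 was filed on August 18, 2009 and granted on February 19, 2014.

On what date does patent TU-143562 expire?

(a) grant + 16 years → 19 February 2030.
(b) filing + 18 years → 18 August 2027.
Later of the two: 19 February 2030.

2030-02-19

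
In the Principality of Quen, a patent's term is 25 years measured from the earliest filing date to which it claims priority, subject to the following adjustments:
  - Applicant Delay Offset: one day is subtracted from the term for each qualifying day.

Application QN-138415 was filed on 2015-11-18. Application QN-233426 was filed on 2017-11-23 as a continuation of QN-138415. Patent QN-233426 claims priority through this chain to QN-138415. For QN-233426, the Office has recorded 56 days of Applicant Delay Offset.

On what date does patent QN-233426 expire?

2040-09-23

Earliest priority filing: 18 November 2015.
Base term: 18 November 2015 + 25 years → 18 November 2040.
Applicant Delay Offset: −56 days → 23 September 2040.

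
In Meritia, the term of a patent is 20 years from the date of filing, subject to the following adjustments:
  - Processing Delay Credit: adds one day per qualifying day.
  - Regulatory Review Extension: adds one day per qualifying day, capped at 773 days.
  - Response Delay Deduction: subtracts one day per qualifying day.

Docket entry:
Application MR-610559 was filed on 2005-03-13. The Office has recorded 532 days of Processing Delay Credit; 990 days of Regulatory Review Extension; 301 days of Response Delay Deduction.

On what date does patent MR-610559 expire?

December 12, 2027

Base term: filing date + 20 years → 13 March 2025.
Processing Delay Credit: +532 days → 27 August 2026.
Regulatory Review Extension: 990 days claimed exceeds the 773-day cap, so +773 days → 8 October 2028.
Response Delay Deduction: −301 days → 12 December 2027.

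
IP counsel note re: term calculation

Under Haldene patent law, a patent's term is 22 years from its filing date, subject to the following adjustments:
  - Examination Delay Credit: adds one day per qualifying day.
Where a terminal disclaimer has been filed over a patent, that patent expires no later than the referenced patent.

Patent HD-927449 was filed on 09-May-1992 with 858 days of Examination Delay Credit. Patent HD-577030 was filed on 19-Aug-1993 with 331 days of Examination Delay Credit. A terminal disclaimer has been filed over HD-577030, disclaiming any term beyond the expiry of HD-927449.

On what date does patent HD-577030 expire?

Natural term of HD-577030:
  Base: filing + 22 years → 19 August 2015.
  Examination Delay Credit: +331 days → 15 July 2016.
Expiry of referenced patent HD-927449:
  Base: filing + 22 years → 9 May 2014.
  Examination Delay Credit: +858 days → 13 September 2016.
Terminal disclaimer: HD-577030 expires on the earlier of 15 July 2016 and 13 September 2016.

2016-07-15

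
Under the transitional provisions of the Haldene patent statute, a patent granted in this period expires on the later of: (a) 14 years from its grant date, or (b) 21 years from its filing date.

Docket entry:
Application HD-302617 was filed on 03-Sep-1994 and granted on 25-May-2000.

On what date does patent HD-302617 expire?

September 3, 2015

(a) grant + 14 years → 25 May 2014.
(b) filing + 21 years → 3 September 2015.
Later of the two: 3 September 2015.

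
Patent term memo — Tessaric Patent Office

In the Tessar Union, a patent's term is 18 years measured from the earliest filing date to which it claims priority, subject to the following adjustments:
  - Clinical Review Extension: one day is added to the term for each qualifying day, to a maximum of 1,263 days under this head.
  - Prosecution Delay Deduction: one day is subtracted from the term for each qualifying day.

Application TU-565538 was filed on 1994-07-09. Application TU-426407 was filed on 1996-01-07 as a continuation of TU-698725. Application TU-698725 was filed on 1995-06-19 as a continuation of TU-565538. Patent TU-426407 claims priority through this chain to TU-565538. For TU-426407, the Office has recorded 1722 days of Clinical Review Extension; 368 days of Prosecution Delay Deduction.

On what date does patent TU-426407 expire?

Earliest priority filing: 9 July 1994.
Base term: 9 July 1994 + 18 years → 9 July 2012.
Clinical Review Extension: 1722 days claimed exceeds the 1263-day cap, so +1263 days → 24 December 2015.
Prosecution Delay Deduction: −368 days → 21 December 2014.

2014-12-21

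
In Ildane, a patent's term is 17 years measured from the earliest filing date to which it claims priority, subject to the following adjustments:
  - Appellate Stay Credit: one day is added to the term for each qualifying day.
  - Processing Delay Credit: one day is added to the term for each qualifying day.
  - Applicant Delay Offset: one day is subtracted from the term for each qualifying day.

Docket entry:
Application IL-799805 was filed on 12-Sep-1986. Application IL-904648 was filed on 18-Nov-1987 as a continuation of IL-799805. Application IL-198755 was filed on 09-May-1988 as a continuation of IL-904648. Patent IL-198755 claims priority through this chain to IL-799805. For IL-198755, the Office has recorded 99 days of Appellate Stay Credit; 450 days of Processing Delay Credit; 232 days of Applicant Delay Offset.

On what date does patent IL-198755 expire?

July 25, 2004

Earliest priority filing: 12 September 1986.
Base term: 12 September 1986 + 17 years → 12 September 2003.
Appellate Stay Credit: +99 days → 20 December 2003.
Processing Delay Credit: +450 days → 14 March 2005.
Applicant Delay Offset: −232 days → 25 July 2004.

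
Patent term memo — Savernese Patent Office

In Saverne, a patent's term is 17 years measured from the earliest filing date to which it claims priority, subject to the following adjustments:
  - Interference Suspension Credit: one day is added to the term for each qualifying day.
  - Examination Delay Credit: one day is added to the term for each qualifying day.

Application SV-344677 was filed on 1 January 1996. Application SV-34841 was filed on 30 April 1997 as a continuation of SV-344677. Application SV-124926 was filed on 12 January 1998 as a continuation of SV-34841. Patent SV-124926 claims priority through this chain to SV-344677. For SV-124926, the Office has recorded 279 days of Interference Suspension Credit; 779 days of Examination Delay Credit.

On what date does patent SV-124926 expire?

2015-11-25

Earliest priority filing: 1 January 1996.
Base term: 1 January 1996 + 17 years → 1 January 2013.
Interference Suspension Credit: +279 days → 7 October 2013.
Examination Delay Credit: +779 days → 25 November 2015.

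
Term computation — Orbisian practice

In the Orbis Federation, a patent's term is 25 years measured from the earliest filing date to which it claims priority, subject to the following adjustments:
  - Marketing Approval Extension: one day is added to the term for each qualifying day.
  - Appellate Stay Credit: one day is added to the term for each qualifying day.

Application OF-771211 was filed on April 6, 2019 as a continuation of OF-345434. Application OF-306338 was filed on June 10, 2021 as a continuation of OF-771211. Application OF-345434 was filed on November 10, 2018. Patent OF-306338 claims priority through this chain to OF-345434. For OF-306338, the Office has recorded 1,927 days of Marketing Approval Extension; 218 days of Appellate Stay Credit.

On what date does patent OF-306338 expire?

Earliest priority filing: 10 November 2018.
Base term: 10 November 2018 + 25 years → 10 November 2043.
Marketing Approval Extension: +1927 days → 18 February 2049.
Appellate Stay Credit: +218 days → 24 September 2049.

September 24, 2049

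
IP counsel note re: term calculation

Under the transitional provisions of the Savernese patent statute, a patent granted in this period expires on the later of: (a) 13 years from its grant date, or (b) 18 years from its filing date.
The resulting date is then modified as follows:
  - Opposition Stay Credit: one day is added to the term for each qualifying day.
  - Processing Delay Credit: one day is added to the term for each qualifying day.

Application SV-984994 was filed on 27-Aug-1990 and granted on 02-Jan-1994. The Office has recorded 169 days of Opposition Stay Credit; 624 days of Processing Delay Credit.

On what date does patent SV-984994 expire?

October 29, 2010

(a) grant + 13 years → 2 January 2007.
(b) filing + 18 years → 27 August 2008.
Later of the two: 27 August 2008.
Opposition Stay Credit: +169 days → 12 February 2009.
Processing Delay Credit: +624 days → 29 October 2010.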